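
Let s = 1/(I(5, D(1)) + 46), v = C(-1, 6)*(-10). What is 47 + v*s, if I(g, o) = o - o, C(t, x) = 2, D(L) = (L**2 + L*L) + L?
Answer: 1071/23 ≈ 46.565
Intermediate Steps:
D(L) = L + 2*L**2 (D(L) = (L**2 + L**2) + L = 2*L**2 + L = L + 2*L**2)
v = -20 (v = 2*(-10) = -20)
I(g, o) = 0
s = 1/46 (s = 1/(0 + 46) = 1/46 ≈ 0.021739)
47 + v*s = 47 - 20*1/46 = 47 - 10/23 = 1071/23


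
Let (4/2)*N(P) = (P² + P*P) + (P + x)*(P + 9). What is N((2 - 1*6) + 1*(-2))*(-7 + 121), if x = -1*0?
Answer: 3078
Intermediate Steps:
x = 0
N(P) = P² + P*(9 + P)/2 (N(P) = ((P² + P*P) + (P + 0)*(P + 9))/2 = ((P² + P²) + P*(9 + P))/2 = (2*P² + P*(9 + P))/2 = P² + P*(9 + P)/2)
N((2 - 1*6) + 1*(-2))*(-7 + 121) = (3*((2 - 1*6) + 1*(-2))*(3 + ((2 - 1*6) + 1*(-2)))/2)*(-7 + 121) = (3*((2 - 6) - 2)*(3 + ((2 - 6) - 2))/2)*114 = (3*(-4 - 2)*(3 + (-4 - 2))/2)*114 = ((3/2)*(-6)*(3 - 6))*114 = ((3/2)*(-6)*(-3))*114 = 27*114 = 3078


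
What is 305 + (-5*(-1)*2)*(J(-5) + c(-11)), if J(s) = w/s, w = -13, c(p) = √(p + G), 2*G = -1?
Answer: 331 + 5*I*√46 ≈ 331.0 + 33.912*I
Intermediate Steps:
G = -½ (G = (½)*(-1) = -½ ≈ -0.50000)
c(p) = √(-½ + p) (c(p) = √(p - ½) = √(-½ + p))
J(s) = -13/s
305 + (-5*(-1)*2)*(J(-5) + c(-11)) = 305 + (-5*(-1)*2)*(-13/(-5) + √(-2 + 4*(-11))/2) = 305 + (5*2)*(-13*(-⅕) + √(-2 - 44)/2) = 305 + 10*(13/5 + √(-46)/2) = 305 + 10*(13/5 + (I*√46)/2) = 305 + 10*(13/5 + I*√46/2) = 305 + (26 + 5*I*√46) = 331 + 5*I*√46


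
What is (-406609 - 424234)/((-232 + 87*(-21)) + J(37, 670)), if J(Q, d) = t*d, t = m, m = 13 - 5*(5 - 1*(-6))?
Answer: 63911/2323 ≈ 27.512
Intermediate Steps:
m = -42 (m = 13 - 5*(5 + 6) = 13 - 5*11 = 13 - 55 = -42)
t = -42
J(Q, d) = -42*d
(-406609 - 424234)/((-232 + 87*(-21)) + J(37, 670)) = (-406609 - 424234)/((-232 + 87*(-21)) - 42*670) = -830843/((-232 - 1827) - 28140) = -830843/(-2059 - 28140) = -830843/(-30199) = -830843*(-1/30199) = 63911/2323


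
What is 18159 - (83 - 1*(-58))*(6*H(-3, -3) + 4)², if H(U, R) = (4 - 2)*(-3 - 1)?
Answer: -254817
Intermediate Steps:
H(U, R) = -8 (H(U, R) = 2*(-4) = -8)
18159 - (83 - 1*(-58))*(6*H(-3, -3) + 4)² = 18159 - (83 - 1*(-58))*(6*(-8) + 4)² = 18159 - (83 + 58)*(-48 + 4)² = 18159 - 141*(-44)² = 18159 - 141*1936 = 18159 - 1*272976 = 18159 - 272976 = -254817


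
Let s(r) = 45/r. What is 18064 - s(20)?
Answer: 72247/4 ≈ 18062.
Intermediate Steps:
18064 - s(20) = 18064 - 45/20 = 18064 - 1*9/4 = 18064 - 9/4 = 72247/4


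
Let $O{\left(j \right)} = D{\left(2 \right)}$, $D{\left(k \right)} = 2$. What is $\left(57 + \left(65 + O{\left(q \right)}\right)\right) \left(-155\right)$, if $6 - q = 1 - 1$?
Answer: $-19220$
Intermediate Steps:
$q = 6$ ($q = 6 - \left(1 - 1\right) = 6 - 0 = 6 + 0 = 6$)
$O{\left(j \right)} = 2$
$\left(57 + \left(65 + O{\left(q \right)}\right)\right) \left(-155\right) = \left(57 + \left(65 + 2\right)\right) \left(-155\right) = \left(57 + 67\right) \left(-155\right) = 124 \left(-155\right) = -19220$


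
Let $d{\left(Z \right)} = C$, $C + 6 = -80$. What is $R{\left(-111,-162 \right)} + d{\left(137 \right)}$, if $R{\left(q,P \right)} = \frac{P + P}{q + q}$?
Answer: $- \frac{3128}{37} \approx -84.541$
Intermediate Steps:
$C = -86$ ($C = -6 - 80 = -86$)
$d{\left(Z \right)} = -86$
$R{\left(q,P \right)} = \frac{P}{q}$ ($R{\left(q,P \right)} = \frac{2 P}{2 q} = 2 P \frac{1}{2 q} = \frac{P}{q}$)
$R{\left(-111,-162 \right)} + d{\left(137 \right)} = - \frac{162}{-111} - 86 = \left(-162\right) \left(- \frac{1}{111}\right) - 86 = \frac{54}{37} - 86 = - \frac{3128}{37}$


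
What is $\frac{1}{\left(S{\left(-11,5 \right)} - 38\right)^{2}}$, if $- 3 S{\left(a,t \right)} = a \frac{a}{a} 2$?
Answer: $\frac{9}{8464} \approx 0.0010633$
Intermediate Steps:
$S{\left(a,t \right)} = - \frac{2 a}{3}$ ($S{\left(a,t \right)} = - \frac{a \frac{a}{a} 2}{3} = - \frac{a 1 \cdot 2}{3} = - \frac{a 2}{3} = - \frac{2 a}{3}$)
$\frac{1}{\left(S{\left(-11,5 \right)} - 38\right)^{2}} = \frac{1}{\left(\left(- \frac{2}{3}\right) \left(-11\right) - 38\right)^{2}} = \frac{1}{\left(\frac{22}{3} - 38\right)^{2}} = \frac{1}{\left(- \frac{92}{3}\right)^{2}} = \frac{1}{\frac{8464}{9}} = \frac{9}{8464}$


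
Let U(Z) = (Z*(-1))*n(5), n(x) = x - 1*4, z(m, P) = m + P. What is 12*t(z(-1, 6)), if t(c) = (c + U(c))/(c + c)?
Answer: 0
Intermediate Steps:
z(m, P) = P + m
n(x) = -4 + x (n(x) = x - 4 = -4 + x)
U(Z) = -Z (U(Z) = (Z*(-1))*(-4 + 5) = -Z*1 = -Z)
t(c) = 0 (t(c) = (c - c)/(c + c) = 0/((2*c)) = 0*(1/(2*c)) = 0)
12*t(z(-1, 6)) = 12*0 = 0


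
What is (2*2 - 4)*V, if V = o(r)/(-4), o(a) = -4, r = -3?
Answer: 0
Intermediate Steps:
V = 1 (V = -4/(-4) = -¼*(-4) = 1)
(2*2 - 4)*V = (2*2 - 4)*1 = (4 - 4)*1 = 0*1 = 0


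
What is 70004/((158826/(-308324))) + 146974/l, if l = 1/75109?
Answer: 876634887135910/79413 ≈ 1.1039e+10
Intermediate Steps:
l = 1/75109 ≈ 1.3314e-5
70004/((158826/(-308324))) + 146974/l = 70004/((158826/(-308324))) + 146974/(1/75109) = 70004/((158826*(-1/308324))) + 146974*75109 = 70004/(-79413/154162) + 11039070166 = 70004*(-154162/79413) + 11039070166 = -10791956648/79413 + 11039070166 = 876634887135910/79413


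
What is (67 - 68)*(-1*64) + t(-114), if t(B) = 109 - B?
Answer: 287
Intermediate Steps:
(67 - 68)*(-1*64) + t(-114) = (67 - 68)*(-1*64) + (109 - 1*(-114)) = -1*(-64) + (109 + 114) = 64 + 223 = 287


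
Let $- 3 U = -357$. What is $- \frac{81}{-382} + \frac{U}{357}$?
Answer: $\frac{625}{1146} \approx 0.54537$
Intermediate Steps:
$U = 119$ ($U = \left(- \frac{1}{3}\right) \left(-357\right) = 119$)
$- \frac{81}{-382} + \frac{U}{357} = - \frac{81}{-382} + \frac{119}{357} = \left(-81\right) \left(- \frac{1}{382}\right) + 119 \cdot \frac{1}{357} = \frac{81}{382} + \frac{1}{3} = \frac{625}{1146}$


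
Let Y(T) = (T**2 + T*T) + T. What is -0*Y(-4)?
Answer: 0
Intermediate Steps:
Y(T) = T + 2*T**2 (Y(T) = (T**2 + T**2) + T = 2*T**2 + T = T + 2*T**2)
-0*Y(-4) = -0*(-4*(1 + 2*(-4))) = -0*(-4*(1 - 8)) = -0*(-4*(-7)) = -0*28 = -521*0 = 0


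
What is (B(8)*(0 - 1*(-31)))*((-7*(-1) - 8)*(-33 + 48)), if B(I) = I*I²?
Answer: -238080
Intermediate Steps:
B(I) = I³
(B(8)*(0 - 1*(-31)))*((-7*(-1) - 8)*(-33 + 48)) = (8³*(0 - 1*(-31)))*((-7*(-1) - 8)*(-33 + 48)) = (512*(0 + 31))*((7 - 8)*15) = (512*31)*(-1*15) = 15872*(-15) = -238080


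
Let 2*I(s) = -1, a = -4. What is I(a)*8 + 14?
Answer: 10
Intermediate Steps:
I(s) = -1/2 (I(s) = (1/2)*(-1) = -1/2)
I(a)*8 + 14 = -1/2*8 + 14 = -4 + 14 = 10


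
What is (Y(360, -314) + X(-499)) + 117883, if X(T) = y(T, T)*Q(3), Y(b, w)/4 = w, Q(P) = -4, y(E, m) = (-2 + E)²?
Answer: -887377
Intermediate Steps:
Y(b, w) = 4*w
X(T) = -4*(-2 + T)² (X(T) = (-2 + T)²*(-4) = -4*(-2 + T)²)
(Y(360, -314) + X(-499)) + 117883 = (4*(-314) - 4*(-2 - 499)²) + 117883 = (-1256 - 4*(-501)²) + 117883 = (-1256 - 4*251001) + 117883 = (-1256 - 1004004) + 117883 = -1005260 + 117883 = -887377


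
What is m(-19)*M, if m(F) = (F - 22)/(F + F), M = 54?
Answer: 1107/19 ≈ 58.263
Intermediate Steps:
m(F) = (-22 + F)/(2*F) (m(F) = (-22 + F)/((2*F)) = (-22 + F)*(1/(2*F)) = (-22 + F)/(2*F))
m(-19)*M = ((1/2)*(-22 - 19)/(-19))*54 = ((1/2)*(-1/19)*(-41))*54 = (41/38)*54 = 1107/19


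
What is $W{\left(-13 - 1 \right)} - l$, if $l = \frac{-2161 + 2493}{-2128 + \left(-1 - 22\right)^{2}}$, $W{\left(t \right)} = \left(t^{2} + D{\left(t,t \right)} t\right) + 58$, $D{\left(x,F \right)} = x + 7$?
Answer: $\frac{563180}{1599} \approx 352.21$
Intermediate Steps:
$D{\left(x,F \right)} = 7 + x$
$W{\left(t \right)} = 58 + t^{2} + t \left(7 + t\right)$ ($W{\left(t \right)} = \left(t^{2} + \left(7 + t\right) t\right) + 58 = \left(t^{2} + t \left(7 + t\right)\right) + 58 = 58 + t^{2} + t \left(7 + t\right)$)
$l = - \frac{332}{1599}$ ($l = \frac{332}{-2128 + \left(-23\right)^{2}} = \frac{332}{-2128 + 529} = \frac{332}{-1599} = 332 \left(- \frac{1}{1599}\right) = - \frac{332}{1599} \approx -0.20763$)
$W{\left(-13 - 1 \right)} - l = \left(58 + \left(-13 - 1\right)^{2} + \left(-13 - 1\right) \left(7 - 14\right)\right) - - \frac{332}{1599} = \left(58 + \left(-14\right)^{2} - 14 \left(7 - 14\right)\right) + \frac{332}{1599} = \left(58 + 196 - -98\right) + \frac{332}{1599} = \left(58 + 196 + 98\right) + \frac{332}{1599} = 352 + \frac{332}{1599} = \frac{563180}{1599}$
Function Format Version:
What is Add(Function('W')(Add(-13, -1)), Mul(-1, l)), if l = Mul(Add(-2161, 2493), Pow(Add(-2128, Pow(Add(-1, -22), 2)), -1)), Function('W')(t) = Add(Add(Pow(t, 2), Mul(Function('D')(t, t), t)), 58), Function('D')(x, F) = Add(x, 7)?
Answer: Rational(563180, 1599) ≈ 352.21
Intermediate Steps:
Function('D')(x, F) = Add(7, x)
Function('W')(t) = Add(58, Pow(t, 2), Mul(t, Add(7, t))) (Function('W')(t) = Add(Add(Pow(t, 2), Mul(Add(7, t), t)), 58) = Add(Add(Pow(t, 2), Mul(t, Add(7, t))), 58) = Add(58, Pow(t, 2), Mul(t, Add(7, t))))
l = Rational(-332, 1599) (l = Mul(332, Pow(Add(-2128, Pow(-23, 2)), -1)) = Mul(332, Pow(Add(-2128, 529), -1)) = Mul(332, Pow(-1599, -1)) = Mul(332, Rational(-1, 1599)) = Rational(-332, 1599) ≈ -0.20763)
Add(Function('W')(Add(-13, -1)), Mul(-1, l)) = Add(Add(58, Pow(Add(-13, -1), 2), Mul(Add(-13, -1), Add(7, Add(-13, -1)))), Mul(-1, Rational(-332, 1599))) = Add(Add(58, Pow(-14, 2), Mul(-14, Add(7, -14))), Rational(332, 1599)) = Add(Add(58, 196, Mul(-14, -7)), Rational(332, 1599)) = Add(Add(58, 196, 98), Rational(332, 1599)) = Add(352, Rational(332, 1599)) = Rational(563180, 1599)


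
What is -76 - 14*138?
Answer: -2008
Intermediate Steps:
-76 - 14*138 = -76 - 1932 = -2008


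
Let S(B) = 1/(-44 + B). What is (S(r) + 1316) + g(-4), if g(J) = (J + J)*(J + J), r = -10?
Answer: 74519/54 ≈ 1380.0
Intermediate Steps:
g(J) = 4*J² (g(J) = (2*J)*(2*J) = 4*J²)
(S(r) + 1316) + g(-4) = (1/(-44 - 10) + 1316) + 4*(-4)² = (1/(-54) + 1316) + 4*16 = (-1/54 + 1316) + 64 = 71063/54 + 64 = 74519/54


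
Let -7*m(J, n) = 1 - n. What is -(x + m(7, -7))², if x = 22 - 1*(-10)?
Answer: -46656/49 ≈ -952.16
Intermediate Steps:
m(J, n) = -⅐ + n/7 (m(J, n) = -(1 - n)/7 = -⅐ + n/7)
x = 32 (x = 22 + 10 = 32)
-(x + m(7, -7))² = -(32 + (-⅐ + (⅐)*(-7)))² = -(32 + (-⅐ - 1))² = -(32 - 8/7)² = -(216/7)² = -1*46656/49 = -46656/49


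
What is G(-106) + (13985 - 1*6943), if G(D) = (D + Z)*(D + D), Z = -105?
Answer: 51774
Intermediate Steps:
G(D) = 2*D*(-105 + D) (G(D) = (D - 105)*(D + D) = (-105 + D)*(2*D) = 2*D*(-105 + D))
G(-106) + (13985 - 1*6943) = 2*(-106)*(-105 - 106) + (13985 - 1*6943) = 2*(-106)*(-211) + (13985 - 6943) = 44732 + 7042 = 51774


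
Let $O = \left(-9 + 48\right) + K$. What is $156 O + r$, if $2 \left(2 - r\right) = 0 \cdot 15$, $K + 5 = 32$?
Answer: $10298$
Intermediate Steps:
$K = 27$ ($K = -5 + 32 = 27$)
$O = 66$ ($O = \left(-9 + 48\right) + 27 = 39 + 27 = 66$)
$r = 2$ ($r = 2 - \frac{0 \cdot 15}{2} = 2 - 0 = 2 + 0 = 2$)
$156 O + r = 156 \cdot 66 + 2 = 10296 + 2 = 10298$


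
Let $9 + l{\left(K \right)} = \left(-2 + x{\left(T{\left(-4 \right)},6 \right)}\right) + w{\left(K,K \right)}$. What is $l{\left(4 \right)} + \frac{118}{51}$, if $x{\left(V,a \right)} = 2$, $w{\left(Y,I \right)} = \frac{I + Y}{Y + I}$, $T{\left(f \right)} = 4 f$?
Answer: $- \frac{290}{51} \approx -5.6863$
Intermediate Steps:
$w{\left(Y,I \right)} = 1$ ($w{\left(Y,I \right)} = \frac{I + Y}{I + Y} = 1$)
$l{\left(K \right)} = -8$ ($l{\left(K \right)} = -9 + \left(\left(-2 + 2\right) + 1\right) = -9 + \left(0 + 1\right) = -9 + 1 = -8$)
$l{\left(4 \right)} + \frac{118}{51} = -8 + \frac{118}{51} = - \frac{290}{51}$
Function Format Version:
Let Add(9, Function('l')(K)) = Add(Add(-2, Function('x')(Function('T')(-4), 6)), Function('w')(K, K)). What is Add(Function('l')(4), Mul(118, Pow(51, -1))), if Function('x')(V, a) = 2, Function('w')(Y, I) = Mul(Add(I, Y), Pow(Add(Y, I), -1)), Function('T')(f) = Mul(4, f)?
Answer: Rational(-290, 51) ≈ -5.6863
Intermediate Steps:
Function('w')(Y, I) = 1 (Function('w')(Y, I) = Mul(Add(I, Y), Pow(Add(I, Y), -1)) = 1)
Function('l')(K) = -8 (Function('l')(K) = Add(-9, Add(Add(-2, 2), 1)) = Add(-9, Add(0, 1)) = Add(-9, 1) = -8)
Add(Function('l')(4), Mul(118, Pow(51, -1))) = Add(-8, Mul(118, Pow(51, -1))) = Add(-8, Mul(118, Rational(1, 51))) = Add(-8, Rational(118, 51)) = Rational(-290, 51)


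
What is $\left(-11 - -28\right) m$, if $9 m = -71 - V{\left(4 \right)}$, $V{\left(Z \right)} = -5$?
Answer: $- \frac{374}{3} \approx -124.67$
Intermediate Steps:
$m = - \frac{22}{3}$ ($m = \frac{-71 - -5}{9} = \frac{-71 + 5}{9} = \frac{1}{9} \left(-66\right) = - \frac{22}{3} \approx -7.3333$)
$\left(-11 - -28\right) m = \left(-11 - -28\right) \left(- \frac{22}{3}\right) = \left(-11 + \left(60 - 32\right)\right) \left(- \frac{22}{3}\right) = \left(-11 + 28\right) \left(- \frac{22}{3}\right) = 17 \left(- \frac{22}{3}\right) = - \frac{374}{3}$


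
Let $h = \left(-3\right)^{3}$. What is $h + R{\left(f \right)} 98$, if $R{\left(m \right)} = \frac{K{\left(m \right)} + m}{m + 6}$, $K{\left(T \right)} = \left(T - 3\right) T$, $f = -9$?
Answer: $-3261$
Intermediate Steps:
$K{\left(T \right)} = T \left(-3 + T\right)$ ($K{\left(T \right)} = \left(-3 + T\right) T = T \left(-3 + T\right)$)
$R{\left(m \right)} = \frac{m + m \left(-3 + m\right)}{6 + m}$ ($R{\left(m \right)} = \frac{m \left(-3 + m\right) + m}{m + 6} = \frac{m + m \left(-3 + m\right)}{6 + m}$)
$h = -27$
$h + R{\left(f \right)} 98 = -27 + - \frac{9 \left(-2 - 9\right)}{6 - 9} \cdot 98 = -27 + \left(-9\right) \frac{1}{-3} \left(-11\right) 98 = -27 + \left(-9\right) \left(- \frac{1}{3}\right) \left(-11\right) 98 = -27 - 3234 = -3261$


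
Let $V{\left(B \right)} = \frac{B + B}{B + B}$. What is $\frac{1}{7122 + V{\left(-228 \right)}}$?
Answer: $\frac{1}{7123} \approx 0.00014039$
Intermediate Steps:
$V{\left(B \right)} = 1$ ($V{\left(B \right)} = \frac{2 B}{2 B} = 2 B \frac{1}{2 B} = 1$)
$\frac{1}{7122 + V{\left(-228 \right)}} = \frac{1}{7122 + 1} = \frac{1}{7123}$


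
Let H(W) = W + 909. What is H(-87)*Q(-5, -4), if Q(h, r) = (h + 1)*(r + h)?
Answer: 29592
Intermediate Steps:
H(W) = 909 + W
Q(h, r) = (1 + h)*(h + r)
H(-87)*Q(-5, -4) = (909 - 87)*(-5 - 4 + (-5)**2 - 5*(-4)) = 822*(-5 - 4 + 25 + 20) = 822*36 = 29592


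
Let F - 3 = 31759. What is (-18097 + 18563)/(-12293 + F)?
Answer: 466/19469 ≈ 0.023935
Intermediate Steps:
F = 31762 (F = 3 + 31759 = 31762)
(-18097 + 18563)/(-12293 + F) = (-18097 + 18563)/(-12293 + 31762) = 466/19469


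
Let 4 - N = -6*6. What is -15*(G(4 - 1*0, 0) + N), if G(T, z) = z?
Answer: -600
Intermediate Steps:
N = 40 (N = 4 - (-6)*6 = 4 - 1*(-36) = 4 + 36 = 40)
-15*(G(4 - 1*0, 0) + N) = -15*(0 + 40) = -15*40 = -600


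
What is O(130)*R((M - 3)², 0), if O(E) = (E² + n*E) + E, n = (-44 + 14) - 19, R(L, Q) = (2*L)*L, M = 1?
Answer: 341120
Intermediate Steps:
R(L, Q) = 2*L²
n = -49 (n = -30 - 19 = -49)
O(E) = E² - 48*E (O(E) = (E² - 49*E) + E = E² - 48*E)
O(130)*R((M - 3)², 0) = (130*(-48 + 130))*(2*((1 - 3)²)²) = (130*82)*(2*((-2)²)²) = 10660*(2*4²) = 10660*(2*16) = 10660*32 = 341120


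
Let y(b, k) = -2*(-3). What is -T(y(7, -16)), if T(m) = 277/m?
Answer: -277/6 ≈ -46.167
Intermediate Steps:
y(b, k) = 6
-T(y(7, -16)) = -277/6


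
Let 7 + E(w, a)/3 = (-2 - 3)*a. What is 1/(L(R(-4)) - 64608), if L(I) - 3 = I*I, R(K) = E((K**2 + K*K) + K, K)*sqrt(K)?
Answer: -1/70689 ≈ -1.4146e-5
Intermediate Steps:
E(w, a) = -21 - 15*a (E(w, a) = -21 + 3*((-2 - 3)*a) = -21 + 3*(-5*a) = -21 - 15*a)
R(K) = sqrt(K)*(-21 - 15*K) (R(K) = (-21 - 15*K)*sqrt(K) = sqrt(K)*(-21 - 15*K))
L(I) = 3 + I**2 (L(I) = 3 + I*I = 3 + I**2)
1/(L(R(-4)) - 64608) = 1/((3 + (sqrt(-4)*(-21 - 15*(-4)))**2) - 64608) = 1/((3 + ((2*I)*(-21 + 60))**2) - 64608) = 1/((3 + ((2*I)*39)**2) - 64608) = 1/((3 + (78*I)**2) - 64608) = 1/((3 - 6084) - 64608) = 1/(-6081 - 64608) = 1/(-70689) = -1/70689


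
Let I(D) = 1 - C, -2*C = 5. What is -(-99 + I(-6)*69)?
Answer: -285/2 ≈ -142.50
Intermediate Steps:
C = -5/2 (C = -½*5 = -5/2 ≈ -2.5000)
I(D) = 7/2 (I(D) = 1 - 1*(-5/2) = 1 + 5/2 = 7/2)
-(-99 + I(-6)*69) = -(-99 + (7/2)*69) = -(-99 + 483/2) = -1*285/2 = -285/2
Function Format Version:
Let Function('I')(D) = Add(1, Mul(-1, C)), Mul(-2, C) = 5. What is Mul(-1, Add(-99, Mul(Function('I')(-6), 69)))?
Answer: Rational(-285, 2) ≈ -142.50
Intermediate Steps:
C = Rational(-5, 2) (C = Mul(Rational(-1, 2), 5) = Rational(-5, 2) ≈ -2.5000)
Function('I')(D) = Rational(7, 2) (Function('I')(D) = Add(1, Mul(-1, Rational(-5, 2))) = Add(1, Rational(5, 2)) = Rational(7, 2))
Mul(-1, Add(-99, Mul(Function('I')(-6), 69))) = Mul(-1, Add(-99, Mul(Rational(7, 2), 69))) = Mul(-1, Add(-99, Rational(483, 2))) = Mul(-1, Rational(285, 2)) = Rational(-285, 2)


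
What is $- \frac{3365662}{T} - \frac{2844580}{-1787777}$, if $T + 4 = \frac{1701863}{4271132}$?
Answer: $\frac{25699671855452525068}{27500774685705} \approx 9.3451 \cdot 10^{5}$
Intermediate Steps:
$T = - \frac{15382665}{4271132}$ ($T = -4 + \frac{1701863}{4271132} = - \frac{15382665}{4271132} \approx -3.6015$)
$- \frac{3365662}{T} - \frac{2844580}{-1787777} = - \frac{3365662}{- \frac{15382665}{4271132}} - \frac{2844580}{-1787777} = \left(-3365662\right) \left(- \frac{4271132}{15382665}\right) - - \frac{2844580}{1787777} = \frac{14375186669384}{15382665} + \frac{2844580}{1787777} = \frac{25699671855452525068}{27500774685705}$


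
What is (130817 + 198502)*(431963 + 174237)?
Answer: 199633177800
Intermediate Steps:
(130817 + 198502)*(431963 + 174237) = 329319*606200 = 199633177800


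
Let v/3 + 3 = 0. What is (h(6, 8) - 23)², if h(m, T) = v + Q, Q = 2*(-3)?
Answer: 1444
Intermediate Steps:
v = -9 (v = -9 + 3*0 = -9 + 0 = -9)
Q = -6
h(m, T) = -15 (h(m, T) = -9 - 6 = -15)
(h(6, 8) - 23)² = (-15 - 23)² = (-38)² = 1444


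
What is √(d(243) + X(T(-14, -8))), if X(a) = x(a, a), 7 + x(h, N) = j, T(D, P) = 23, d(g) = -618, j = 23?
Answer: I*√602 ≈ 24.536*I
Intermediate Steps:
x(h, N) = 16 (x(h, N) = -7 + 23 = 16)
X(a) = 16
√(d(243) + X(T(-14, -8))) = √(-618 + 16) = √(-602) = I*√602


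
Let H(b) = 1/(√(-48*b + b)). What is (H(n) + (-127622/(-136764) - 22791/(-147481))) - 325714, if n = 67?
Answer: -3284829619405535/10085045742 - I*√3149/3149 ≈ -3.2571e+5 - 0.01782*I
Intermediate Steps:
H(b) = √47/(47*√(-b)) (H(b) = 1/(√(-47*b)) = 1/(√47*√(-b)) = √47/(47*√(-b)))
(H(n) + (-127622/(-136764) - 22791/(-147481))) - 325714 = (√47/(47*√(-1*67)) + (-127622/(-136764) - 22791/(-147481))) - 325714 = (√47/(47*√(-67)) + (-127622*(-1/136764) - 22791*(-1/147481))) - 325714 = (√47*(-I*√67/67)/47 + (63811/68382 + 22791/147481)) - 325714 = (-I*√3149/3149 + 10969404253/10085045742) - 325714 = (10969404253/10085045742 - I*√3149/3149) - 325714 = -3284829619405535/10085045742 - I*√3149/3149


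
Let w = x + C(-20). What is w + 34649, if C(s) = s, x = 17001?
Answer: 51630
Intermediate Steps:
w = 16981 (w = 17001 - 20 = 16981)
w + 34649 = 16981 + 34649 = 51630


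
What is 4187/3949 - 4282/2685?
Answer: -5667523/10603065 ≈ -0.53452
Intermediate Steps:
4187/3949 - 4282/2685 = -5667523/10603065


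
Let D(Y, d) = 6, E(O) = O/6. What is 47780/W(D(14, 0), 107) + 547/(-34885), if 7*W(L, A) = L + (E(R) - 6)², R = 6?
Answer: 11667620143/1081435 ≈ 10789.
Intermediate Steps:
E(O) = O/6 (E(O) = O*(⅙) = O/6)
W(L, A) = 25/7 + L/7 (W(L, A) = (L + ((⅙)*6 - 6)²)/7 = (L + (1 - 6)²)/7 = (L + (-5)²)/7 = (L + 25)/7 = (25 + L)/7 = 25/7 + L/7)
47780/W(D(14, 0), 107) + 547/(-34885) = 47780/(25/7 + (⅐)*6) + 547/(-34885) = 47780/(25/7 + 6/7) + 547*(-1/34885) = 47780/(31/7) - 547/34885 = 47780*(7/31) - 547/34885 = 334460/31 - 547/34885 = 11667620143/1081435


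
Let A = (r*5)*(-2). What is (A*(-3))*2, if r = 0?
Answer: 0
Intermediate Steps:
A = 0 (A = (0*5)*(-2) = 0*(-2) = 0)
(A*(-3))*2 = (0*(-3))*2 = 0*2 = 0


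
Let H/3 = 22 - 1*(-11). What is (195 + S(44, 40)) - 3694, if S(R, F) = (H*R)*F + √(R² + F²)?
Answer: 170741 + 4*√221 ≈ 1.7080e+5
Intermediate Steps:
H = 99 (H = 3*(22 - 1*(-11)) = 3*(22 + 11) = 3*33 = 99)
S(R, F) = √(F² + R²) + 99*F*R (S(R, F) = (99*R)*F + √(R² + F²) = 99*F*R + √(F² + R²) = √(F² + R²) + 99*F*R)
(195 + S(44, 40)) - 3694 = (195 + (√(40² + 44²) + 99*40*44)) - 3694 = (195 + (√(1600 + 1936) + 174240)) - 3694 = (195 + (√3536 + 174240)) - 3694 = (195 + (4*√221 + 174240)) - 3694 = (195 + (174240 + 4*√221)) - 3694 = (174435 + 4*√221) - 3694 = 170741 + 4*√221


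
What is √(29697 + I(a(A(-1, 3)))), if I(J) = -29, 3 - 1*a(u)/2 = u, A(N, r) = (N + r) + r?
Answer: 2*√7417 ≈ 172.24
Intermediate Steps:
A(N, r) = N + 2*r
a(u) = 6 - 2*u
√(29697 + I(a(A(-1, 3)))) = √(29697 - 29) = √29668 = 2*√7417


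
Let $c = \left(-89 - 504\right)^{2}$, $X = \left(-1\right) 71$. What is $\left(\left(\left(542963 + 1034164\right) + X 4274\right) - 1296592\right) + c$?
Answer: $328730$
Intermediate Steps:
$X = -71$
$c = 351649$ ($c = \left(-593\right)^{2} = 351649$)
$\left(\left(\left(542963 + 1034164\right) + X 4274\right) - 1296592\right) + c = \left(\left(\left(542963 + 1034164\right) - 303454\right) - 1296592\right) + 351649 = \left(\left(1577127 - 303454\right) - 1296592\right) + 351649 = \left(1273673 - 1296592\right) + 351649 = -22919 + 351649 = 328730$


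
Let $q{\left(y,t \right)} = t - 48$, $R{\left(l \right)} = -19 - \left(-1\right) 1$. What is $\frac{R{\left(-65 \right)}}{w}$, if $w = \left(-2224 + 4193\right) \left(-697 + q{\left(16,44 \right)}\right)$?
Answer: $\frac{18}{1380269} \approx 1.3041 \cdot 10^{-5}$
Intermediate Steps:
$R{\left(l \right)} = -18$ ($R{\left(l \right)} = -19 - -1 = -19 + 1 = -18$)
$q{\left(y,t \right)} = -48 + t$
$w = -1380269$ ($w = \left(-2224 + 4193\right) \left(-697 + \left(-48 + 44\right)\right) = 1969 \left(-697 - 4\right) = 1969 \left(-701\right) = -1380269$)
$\frac{R{\left(-65 \right)}}{w} = - \frac{18}{-1380269} = \left(-18\right) \left(- \frac{1}{1380269}\right) = \frac{18}{1380269}$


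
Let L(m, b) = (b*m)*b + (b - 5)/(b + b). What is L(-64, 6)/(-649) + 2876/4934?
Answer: 79404293/19212996 ≈ 4.1328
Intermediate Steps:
L(m, b) = m*b**2 + (-5 + b)/(2*b) (L(m, b) = m*b**2 + (-5 + b)/((2*b)) = m*b**2 + (-5 + b)*(1/(2*b)) = m*b**2 + (-5 + b)/(2*b))
L(-64, 6)/(-649) + 2876/4934 = ((1/2)*(-5 + 6 + 2*(-64)*6**3)/6)/(-649) + 2876/4934 = ((1/2)*(1/6)*(-5 + 6 + 2*(-64)*216))*(-1/649) + 2876*(1/4934) = ((1/2)*(1/6)*(-5 + 6 - 27648))*(-1/649) + 1438/2467 = ((1/2)*(1/6)*(-27647))*(-1/649) + 1438/2467 = -27647/12*(-1/649) + 1438/2467 = 27647/7788 + 1438/2467 = 79404293/19212996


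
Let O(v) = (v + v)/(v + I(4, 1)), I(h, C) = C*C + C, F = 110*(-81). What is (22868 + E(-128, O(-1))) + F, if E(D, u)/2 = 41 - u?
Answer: 14044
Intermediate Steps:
F = -8910
I(h, C) = C + C**2 (I(h, C) = C**2 + C = C + C**2)
O(v) = 2*v/(2 + v) (O(v) = (v + v)/(v + 1*(1 + 1)) = (2*v)/(v + 1*2) = (2*v)/(v + 2) = (2*v)/(2 + v) = 2*v/(2 + v))
E(D, u) = 82 - 2*u (E(D, u) = 2*(41 - u) = 82 - 2*u)
(22868 + E(-128, O(-1))) + F = (22868 + (82 - 4*(-1)/(2 - 1))) - 8910 = (22868 + (82 - 4*(-1)/1)) - 8910 = (22868 + (82 - 4*(-1))) - 8910 = (22868 + (82 - 2*(-2))) - 8910 = (22868 + (82 + 4)) - 8910 = (22868 + 86) - 8910 = 22954 - 8910 = 14044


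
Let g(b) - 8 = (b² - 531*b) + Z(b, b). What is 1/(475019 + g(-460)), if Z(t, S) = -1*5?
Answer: 1/930882 ≈ 1.0742e-6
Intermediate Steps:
Z(t, S) = -5
g(b) = 3 + b² - 531*b (g(b) = 8 + ((b² - 531*b) - 5) = 8 + (-5 + b² - 531*b) = 3 + b² - 531*b)
1/(475019 + g(-460)) = 1/(475019 + (3 + (-460)² - 531*(-460))) = 1/(475019 + (3 + 211600 + 244260)) = 1/(475019 + 455863) = 1/930882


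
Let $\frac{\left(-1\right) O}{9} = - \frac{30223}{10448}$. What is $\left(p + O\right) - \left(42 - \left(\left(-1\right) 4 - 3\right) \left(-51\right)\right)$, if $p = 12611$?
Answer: $\frac{135322855}{10448} \approx 12952.0$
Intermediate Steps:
$O = \frac{272007}{10448}$ ($O = - 9 \left(- \frac{30223}{10448}\right) = - 9 \left(\left(-30223\right) \frac{1}{10448}\right) = \left(-9\right) \left(- \frac{30223}{10448}\right) = \frac{272007}{10448} \approx 26.034$)
$\left(p + O\right) - \left(42 - \left(\left(-1\right) 4 - 3\right) \left(-51\right)\right) = \left(12611 + \frac{272007}{10448}\right) - \left(42 - \left(\left(-1\right) 4 - 3\right) \left(-51\right)\right) = \frac{132031735}{10448} - \left(42 - \left(-4 - 3\right) \left(-51\right)\right) = \frac{132031735}{10448} - -315 = \frac{132031735}{10448} + \left(-42 + 357\right) = \frac{132031735}{10448} + 315 = \frac{135322855}{10448}$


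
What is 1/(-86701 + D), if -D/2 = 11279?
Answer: -1/109259 ≈ -9.1526e-6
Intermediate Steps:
D = -22558 (D = -2*11279 = -22558)
1/(-86701 + D) = 1/(-86701 - 22558) = 1/(-109259) = -1/109259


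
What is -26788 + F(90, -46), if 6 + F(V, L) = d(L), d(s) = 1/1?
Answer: -26793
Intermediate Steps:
d(s) = 1
F(V, L) = -5 (F(V, L) = -6 + 1 = -5)
-26788 + F(90, -46) = -26788 - 5 = -26793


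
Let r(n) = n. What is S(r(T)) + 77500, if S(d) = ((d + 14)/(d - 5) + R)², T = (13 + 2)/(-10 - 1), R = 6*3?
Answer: 381006641/4900 ≈ 77757.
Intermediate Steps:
R = 18
T = -15/11 (T = 15/(-11) = 15*(-1/11) = -15/11 ≈ -1.3636)
S(d) = (18 + (14 + d)/(-5 + d))² (S(d) = ((d + 14)/(d - 5) + 18)² = ((14 + d)/(-5 + d) + 18)² = (18 + (14 + d)/(-5 + d))²)
S(r(T)) + 77500 = 361*(-4 - 15/11)²/(-5 - 15/11)² + 77500 = 361*(-59/11)²/(-70/11)² + 77500 = 361*(121/4900)*(3481/121) + 77500 = 1256641/4900 + 77500 = 381006641/4900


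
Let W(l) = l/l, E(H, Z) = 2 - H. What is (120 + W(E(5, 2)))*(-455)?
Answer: -55055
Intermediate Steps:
W(l) = 1
(120 + W(E(5, 2)))*(-455) = (120 + 1)*(-455) = 121*(-455) = -55055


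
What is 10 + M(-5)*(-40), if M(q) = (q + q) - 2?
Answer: 490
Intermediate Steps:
M(q) = -2 + 2*q (M(q) = 2*q - 2 = -2 + 2*q)
10 + M(-5)*(-40) = 10 + (-2 + 2*(-5))*(-40) = 10 + (-2 - 10)*(-40) = 10 - 12*(-40) = 10 + 480 = 490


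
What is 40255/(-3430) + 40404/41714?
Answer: -154061135/14307902 ≈ -10.768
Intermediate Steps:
40255/(-3430) + 40404/41714 = 40255*(-1/3430) + 40404*(1/41714) = -8051/686 + 20202/20857 = -154061135/14307902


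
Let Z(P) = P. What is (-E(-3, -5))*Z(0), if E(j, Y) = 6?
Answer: 0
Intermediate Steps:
(-E(-3, -5))*Z(0) = -1*6*0 = -6*0 = 0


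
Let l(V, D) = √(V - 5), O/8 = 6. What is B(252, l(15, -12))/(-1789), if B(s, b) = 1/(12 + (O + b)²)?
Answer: -1163/4757054762 + 24*√10/2378527381 ≈ -2.1257e-7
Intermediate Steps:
O = 48 (O = 8*6 = 48)
l(V, D) = √(-5 + V)
B(s, b) = 1/(12 + (48 + b)²)
B(252, l(15, -12))/(-1789) = 1/((12 + (48 + √(-5 + 15))²)*(-1789)) = -1/1789/(12 + (48 + √10)²) = -1/(1789*(12 + (48 + √10)²))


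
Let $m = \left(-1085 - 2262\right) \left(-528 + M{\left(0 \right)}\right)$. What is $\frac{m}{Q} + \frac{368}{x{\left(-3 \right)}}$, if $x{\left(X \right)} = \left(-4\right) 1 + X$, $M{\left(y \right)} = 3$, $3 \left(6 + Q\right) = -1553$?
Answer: $- \frac{37478803}{10997} \approx -3408.1$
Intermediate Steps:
$Q = - \frac{1571}{3}$ ($Q = -6 + \frac{1}{3} \left(-1553\right) = -6 - \frac{1553}{3} = - \frac{1571}{3} \approx -523.67$)
$x{\left(X \right)} = -4 + X$
$m = 1757175$ ($m = \left(-1085 - 2262\right) \left(-528 + 3\right) = \left(-3347\right) \left(-525\right) = 1757175$)
$\frac{m}{Q} + \frac{368}{x{\left(-3 \right)}} = \frac{1757175}{- \frac{1571}{3}} + \frac{368}{-4 - 3} = 1757175 \left(- \frac{3}{1571}\right) + \frac{368}{-7} = - \frac{5271525}{1571} + 368 \left(- \frac{1}{7}\right) = - \frac{5271525}{1571} - \frac{368}{7} = - \frac{37478803}{10997}$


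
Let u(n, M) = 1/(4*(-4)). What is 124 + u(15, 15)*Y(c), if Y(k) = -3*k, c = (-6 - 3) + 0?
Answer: 1957/16 ≈ 122.31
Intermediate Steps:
c = -9 (c = -9 + 0 = -9)
u(n, M) = -1/16 (u(n, M) = 1/(-16) = -1/16)
124 + u(15, 15)*Y(c) = 124 - (-3)*(-9)/16 = 124 - 1/16*27 = 124 - 27/16 = 1957/16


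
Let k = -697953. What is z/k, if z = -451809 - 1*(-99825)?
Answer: 117328/232651 ≈ 0.50431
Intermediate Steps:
z = -351984 (z = -451809 + 99825 = -351984)
z/k = -351984/(-697953) = -351984*(-1/697953) = 117328/232651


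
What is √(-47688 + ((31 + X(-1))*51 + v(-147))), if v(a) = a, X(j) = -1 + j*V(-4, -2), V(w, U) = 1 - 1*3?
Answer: I*√46203 ≈ 214.95*I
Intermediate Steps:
V(w, U) = -2 (V(w, U) = 1 - 3 = -2)
X(j) = -1 - 2*j (X(j) = -1 + j*(-2) = -1 - 2*j)
√(-47688 + ((31 + X(-1))*51 + v(-147))) = √(-47688 + ((31 + (-1 - 2*(-1)))*51 - 147)) = √(-47688 + ((31 + (-1 + 2))*51 - 147)) = √(-47688 + ((31 + 1)*51 - 147)) = √(-47688 + (32*51 - 147)) = √(-47688 + (1632 - 147)) = √(-47688 + 1485) = √(-46203) = I*√46203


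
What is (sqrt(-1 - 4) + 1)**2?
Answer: (1 + I*sqrt(5))**2 ≈ -4.0 + 4.4721*I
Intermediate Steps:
(sqrt(-1 - 4) + 1)**2 = (sqrt(-5) + 1)**2 = (I*sqrt(5) + 1)**2 = (1 + I*sqrt(5))**2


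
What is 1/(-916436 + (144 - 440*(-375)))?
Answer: -1/751292 ≈ -1.3310e-6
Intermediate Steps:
1/(-916436 + (144 - 440*(-375))) = 1/(-916436 + (144 + 165000)) = 1/(-916436 + 165144) = 1/(-751292) = -1/751292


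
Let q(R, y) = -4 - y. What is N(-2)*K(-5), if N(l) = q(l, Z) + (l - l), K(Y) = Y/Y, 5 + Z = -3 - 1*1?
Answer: 5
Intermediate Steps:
Z = -9 (Z = -5 + (-3 - 1*1) = -5 + (-3 - 1) = -5 - 4 = -9)
K(Y) = 1
N(l) = 5 (N(l) = (-4 - 1*(-9)) + (l - l) = (-4 + 9) + 0 = 5 + 0 = 5)
N(-2)*K(-5) = 5*1 = 5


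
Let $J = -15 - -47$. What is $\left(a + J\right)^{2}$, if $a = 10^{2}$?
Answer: $17424$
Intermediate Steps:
$J = 32$ ($J = -15 + 47 = 32$)
$a = 100$
$\left(a + J\right)^{2} = \left(100 + 32\right)^{2} = 132^{2} = 17424$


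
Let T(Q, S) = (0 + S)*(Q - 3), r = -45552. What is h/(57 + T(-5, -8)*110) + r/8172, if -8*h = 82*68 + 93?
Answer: -219382285/38664456 ≈ -5.6740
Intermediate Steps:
T(Q, S) = S*(-3 + Q)
h = -5669/8 (h = -(82*68 + 93)/8 = -(5576 + 93)/8 = -⅛*5669 = -5669/8 ≈ -708.63)
h/(57 + T(-5, -8)*110) + r/8172 = -5669/(8*(57 - 8*(-3 - 5)*110)) - 45552/8172 = -5669/(8*(57 - 8*(-8)*110)) - 45552*1/8172 = -5669/(8*(57 + 64*110)) - 3796/681 = -5669/(8*(57 + 7040)) - 3796/681 = -5669/8/7097 - 3796/681 = -5669/8*1/7097 - 3796/681 = -5669/56776 - 3796/681 = -219382285/38664456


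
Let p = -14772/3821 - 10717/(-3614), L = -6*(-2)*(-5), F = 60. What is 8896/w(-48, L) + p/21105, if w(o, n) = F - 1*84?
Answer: -108027450070831/291440928870 ≈ -370.67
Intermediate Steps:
L = -60 (L = 12*(-5) = -60)
p = -12436351/13809094 (p = -14772*1/3821 - 10717*(-1/3614) = -14772/3821 + 10717/3614 = -12436351/13809094 ≈ -0.90059)
w(o, n) = -24 (w(o, n) = 60 - 1*84 = 60 - 84 = -24)
8896/w(-48, L) + p/21105 = 8896/(-24) - 12436351/13809094/21105 = 8896*(-1/24) - 12436351/13809094*1/21105 = -1112/3 - 12436351/291440928870 = -108027450070831/291440928870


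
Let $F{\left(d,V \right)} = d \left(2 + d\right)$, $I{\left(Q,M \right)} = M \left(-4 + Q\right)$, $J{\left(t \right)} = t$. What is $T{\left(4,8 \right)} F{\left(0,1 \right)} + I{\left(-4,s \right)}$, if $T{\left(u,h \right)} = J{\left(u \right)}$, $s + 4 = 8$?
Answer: $-32$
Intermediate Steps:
$s = 4$ ($s = -4 + 8 = 4$)
$T{\left(u,h \right)} = u$
$T{\left(4,8 \right)} F{\left(0,1 \right)} + I{\left(-4,s \right)} = 4 \cdot 0 \left(2 + 0\right) + 4 \left(-4 - 4\right) = 4 \cdot 0 \cdot 2 + 4 \left(-8\right) = 4 \cdot 0 - 32 = 0 - 32 = -32$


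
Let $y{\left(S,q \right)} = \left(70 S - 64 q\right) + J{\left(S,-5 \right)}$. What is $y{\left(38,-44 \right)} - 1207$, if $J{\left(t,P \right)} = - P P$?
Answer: $4244$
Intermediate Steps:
$J{\left(t,P \right)} = - P^{2}$
$y{\left(S,q \right)} = -25 - 64 q + 70 S$ ($y{\left(S,q \right)} = \left(70 S - 64 q\right) - \left(-5\right)^{2} = \left(- 64 q + 70 S\right) - 25 = -25 - 64 q + 70 S$)
$y{\left(38,-44 \right)} - 1207 = \left(-25 - -2816 + 70 \cdot 38\right) - 1207 = \left(-25 + 2816 + 2660\right) - 1207 = 5451 - 1207 = 4244$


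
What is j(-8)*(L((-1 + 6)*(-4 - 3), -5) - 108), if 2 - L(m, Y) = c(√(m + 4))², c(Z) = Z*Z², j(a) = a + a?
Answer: -474960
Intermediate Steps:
j(a) = 2*a
c(Z) = Z³
L(m, Y) = 2 - (4 + m)³ (L(m, Y) = 2 - ((√(m + 4))³)² = 2 - ((√(4 + m))³)² = 2 - ((4 + m)^(3/2))² = 2 - (4 + m)³)
j(-8)*(L((-1 + 6)*(-4 - 3), -5) - 108) = (2*(-8))*((2 - (4 + (-1 + 6)*(-4 - 3))³) - 108) = -16*((2 - (4 + 5*(-7))³) - 108) = -16*((2 - (4 - 35)³) - 108) = -16*((2 - 1*(-31)³) - 108) = -16*((2 - 1*(-29791)) - 108) = -16*((2 + 29791) - 108) = -16*(29793 - 108) = -16*29685 = -474960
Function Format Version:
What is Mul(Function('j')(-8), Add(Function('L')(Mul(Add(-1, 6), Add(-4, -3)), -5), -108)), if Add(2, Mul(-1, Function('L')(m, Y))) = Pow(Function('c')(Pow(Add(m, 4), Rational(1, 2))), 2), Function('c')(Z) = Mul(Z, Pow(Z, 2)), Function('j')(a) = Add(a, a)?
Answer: -474960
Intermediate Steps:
Function('j')(a) = Mul(2, a)
Function('c')(Z) = Pow(Z, 3)
Function('L')(m, Y) = Add(2, Mul(-1, Pow(Add(4, m), 3))) (Function('L')(m, Y) = Add(2, Mul(-1, Pow(Pow(Pow(Add(m, 4), Rational(1, 2)), 3), 2))) = Add(2, Mul(-1, Pow(Pow(Pow(Add(4, m), Rational(1, 2)), 3), 2))) = Add(2, Mul(-1, Pow(Pow(Add(4, m), Rational(3, 2)), 2))) = Add(2, Mul(-1, Pow(Add(4, m), 3))))
Mul(Function('j')(-8), Add(Function('L')(Mul(Add(-1, 6), Add(-4, -3)), -5), -108)) = Mul(Mul(2, -8), Add(Add(2, Mul(-1, Pow(Add(4, Mul(Add(-1, 6), Add(-4, -3))), 3))), -108)) = Mul(-16, Add(Add(2, Mul(-1, Pow(Add(4, Mul(5, -7)), 3))), -108)) = Mul(-16, Add(Add(2, Mul(-1, Pow(Add(4, -35), 3))), -108)) = Mul(-16, Add(Add(2, Mul(-1, Pow(-31, 3))), -108)) = Mul(-16, Add(Add(2, Mul(-1, -29791)), -108)) = Mul(-16, Add(Add(2, 29791), -108)) = Mul(-16, Add(29793, -108)) = Mul(-16, 29685) = -474960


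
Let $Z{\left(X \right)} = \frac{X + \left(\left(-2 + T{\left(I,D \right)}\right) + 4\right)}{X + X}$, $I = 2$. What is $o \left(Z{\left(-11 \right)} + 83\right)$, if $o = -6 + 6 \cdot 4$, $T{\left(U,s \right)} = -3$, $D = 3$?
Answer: $\frac{16542}{11} \approx 1503.8$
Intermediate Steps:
$o = 18$ ($o = -6 + 24 = 18$)
$Z{\left(X \right)} = \frac{-1 + X}{2 X}$ ($Z{\left(X \right)} = \frac{X + \left(\left(-2 - 3\right) + 4\right)}{X + X} = \frac{X + \left(-5 + 4\right)}{2 X} = \left(X - 1\right) \frac{1}{2 X} = \left(-1 + X\right) \frac{1}{2 X} = \frac{-1 + X}{2 X}$)
$o \left(Z{\left(-11 \right)} + 83\right) = 18 \left(\frac{-1 - 11}{2 \left(-11\right)} + 83\right) = 18 \left(\frac{1}{2} \left(- \frac{1}{11}\right) \left(-12\right) + 83\right) = 18 \left(\frac{6}{11} + 83\right) = 18 \cdot \frac{919}{11} = \frac{16542}{11}$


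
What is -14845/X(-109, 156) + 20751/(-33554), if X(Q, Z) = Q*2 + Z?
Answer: 124205642/520087 ≈ 238.82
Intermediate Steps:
X(Q, Z) = Z + 2*Q (X(Q, Z) = 2*Q + Z = Z + 2*Q)
-14845/X(-109, 156) + 20751/(-33554) = -14845/(156 + 2*(-109)) + 20751/(-33554) = -14845/(156 - 218) + 20751*(-1/33554) = -14845/(-62) - 20751/33554 = -14845*(-1/62) - 20751/33554 = 14845/62 - 20751/33554 = 124205642/520087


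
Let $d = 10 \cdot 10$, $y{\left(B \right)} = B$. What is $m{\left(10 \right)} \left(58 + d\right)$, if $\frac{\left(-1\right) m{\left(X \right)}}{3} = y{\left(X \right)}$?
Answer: $-4740$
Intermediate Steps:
$m{\left(X \right)} = - 3 X$
$d = 100$
$m{\left(10 \right)} \left(58 + d\right) = \left(-3\right) 10 \left(58 + 100\right) = \left(-30\right) 158 = -4740$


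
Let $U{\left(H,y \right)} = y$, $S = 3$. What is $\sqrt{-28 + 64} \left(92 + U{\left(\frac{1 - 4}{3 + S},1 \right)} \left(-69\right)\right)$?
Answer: $138$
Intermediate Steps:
$\sqrt{-28 + 64} \left(92 + U{\left(\frac{1 - 4}{3 + S},1 \right)} \left(-69\right)\right) = \sqrt{-28 + 64} \left(92 + 1 \left(-69\right)\right) = \sqrt{36} \left(92 - 69\right) = 6 \cdot 23 = 138$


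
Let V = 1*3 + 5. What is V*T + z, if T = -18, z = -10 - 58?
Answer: -212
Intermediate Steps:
V = 8 (V = 3 + 5 = 8)
z = -68
V*T + z = 8*(-18) - 68 = -144 - 68 = -212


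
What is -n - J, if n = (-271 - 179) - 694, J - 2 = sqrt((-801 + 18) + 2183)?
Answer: 1142 - 10*sqrt(14) ≈ 1104.6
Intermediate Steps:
J = 2 + 10*sqrt(14) (J = 2 + sqrt((-801 + 18) + 2183) = 2 + sqrt(-783 + 2183) = 2 + sqrt(1400) = 2 + 10*sqrt(14) ≈ 39.417)
n = -1144 (n = -450 - 694 = -1144)
-n - J = -1*(-1144) - (2 + 10*sqrt(14)) = 1144 + (-2 - 10*sqrt(14)) = 1142 - 10*sqrt(14)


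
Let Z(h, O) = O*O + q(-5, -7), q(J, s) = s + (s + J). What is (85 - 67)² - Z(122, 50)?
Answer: -2157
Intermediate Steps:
q(J, s) = J + 2*s (q(J, s) = s + (J + s) = J + 2*s)
Z(h, O) = -19 + O² (Z(h, O) = O*O + (-5 + 2*(-7)) = O² + (-5 - 14) = O² - 19 = -19 + O²)
(85 - 67)² - Z(122, 50) = (85 - 67)² - (-19 + 50²) = 18² - (-19 + 2500) = 324 - 1*2481 = 324 - 2481 = -2157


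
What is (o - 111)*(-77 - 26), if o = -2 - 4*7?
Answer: 14523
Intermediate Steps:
o = -30 (o = -2 - 28 = -30)
(o - 111)*(-77 - 26) = (-30 - 111)*(-77 - 26) = -141*(-103) = 14523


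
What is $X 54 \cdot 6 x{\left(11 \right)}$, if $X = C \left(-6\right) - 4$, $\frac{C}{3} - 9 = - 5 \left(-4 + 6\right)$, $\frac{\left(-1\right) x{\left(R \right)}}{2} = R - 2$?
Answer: $-81648$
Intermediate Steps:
$x{\left(R \right)} = 4 - 2 R$ ($x{\left(R \right)} = - 2 \left(R - 2\right) = - 2 \left(-2 + R\right) = 4 - 2 R$)
$C = -3$ ($C = 27 + 3 \left(- 5 \left(-4 + 6\right)\right) = 27 + 3 \left(\left(-5\right) 2\right) = 27 + 3 \left(-10\right) = 27 - 30 = -3$)
$X = 14$ ($X = \left(-3\right) \left(-6\right) - 4 = 18 - 4 = 14$)
$X 54 \cdot 6 x{\left(11 \right)} = 14 \cdot 54 \cdot 6 \left(4 - 22\right) = 14 \cdot 324 \left(4 - 22\right) = 4536 \left(-18\right) = -81648$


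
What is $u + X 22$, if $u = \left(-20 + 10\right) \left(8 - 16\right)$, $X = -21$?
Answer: $-382$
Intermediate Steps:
$u = 80$ ($u = \left(-10\right) \left(-8\right) = 80$)
$u + X 22 = 80 - 462 = -382$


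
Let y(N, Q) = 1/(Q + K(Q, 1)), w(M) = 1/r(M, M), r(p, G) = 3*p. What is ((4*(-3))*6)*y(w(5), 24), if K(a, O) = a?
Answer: -3/2 ≈ -1.5000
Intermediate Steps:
w(M) = 1/(3*M)
y(N, Q) = 1/(2*Q) (y(N, Q) = 1/(Q + Q) = 1/(2*Q))
((4*(-3))*6)*y(w(5), 24) = ((4*(-3))*6)*((1/2)/24) = (-12*6)*((1/2)*(1/24)) = -72*1/48 = -3/2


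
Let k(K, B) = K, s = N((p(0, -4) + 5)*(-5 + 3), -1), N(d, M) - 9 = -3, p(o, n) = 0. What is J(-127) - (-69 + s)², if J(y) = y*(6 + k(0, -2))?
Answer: -4731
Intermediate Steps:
N(d, M) = 6 (N(d, M) = 9 - 3 = 6)
s = 6
J(y) = 6*y (J(y) = y*(6 + 0) = y*6 = 6*y)
J(-127) - (-69 + s)² = 6*(-127) - (-69 + 6)² = -762 - 1*(-63)² = -762 - 1*3969 = -762 - 3969 = -4731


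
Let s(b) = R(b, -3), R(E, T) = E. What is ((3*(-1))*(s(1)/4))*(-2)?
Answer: 3/2 ≈ 1.5000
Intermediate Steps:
s(b) = b
((3*(-1))*(s(1)/4))*(-2) = ((3*(-1))*(1/4))*(-2) = -3/4*(-2) = -3*¼*(-2) = -¾*(-2) = 3/2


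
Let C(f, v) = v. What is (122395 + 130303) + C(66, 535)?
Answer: 253233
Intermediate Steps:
(122395 + 130303) + C(66, 535) = (122395 + 130303) + 535 = 252698 + 535 = 253233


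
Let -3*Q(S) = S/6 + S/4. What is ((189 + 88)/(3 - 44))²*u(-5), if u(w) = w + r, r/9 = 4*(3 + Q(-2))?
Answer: 8670377/1681 ≈ 5157.9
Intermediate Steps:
Q(S) = -5*S/36 (Q(S) = -(S/6 + S/4)/3 = -5*S/36)
r = 118 (r = 9*(4*(3 - 5/36*(-2))) = 9*(4*(3 + 5/18)) = 9*(4*(59/18)) = 9*(118/9) = 118)
u(w) = 118 + w (u(w) = w + 118 = 118 + w)
((189 + 88)/(3 - 44))²*u(-5) = ((189 + 88)/(3 - 44))²*(118 - 5) = (277/(-41))²*113 = (277*(-1/41))²*113 = (-277/41)²*113 = (76729/1681)*113 = 8670377/1681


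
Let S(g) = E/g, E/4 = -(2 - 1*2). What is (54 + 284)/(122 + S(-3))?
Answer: 169/61 ≈ 2.7705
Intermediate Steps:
E = 0 (E = 4*(-(2 - 1*2)) = 4*(-(2 - 2)) = 4*(-1*0) = 4*0 = 0)
S(g) = 0 (S(g) = 0/g = 0)
(54 + 284)/(122 + S(-3)) = (54 + 284)/(122 + 0) = 338/122 = 338*(1/122) = 169/61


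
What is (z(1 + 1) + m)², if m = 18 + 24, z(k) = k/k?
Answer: 1849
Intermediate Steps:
z(k) = 1
m = 42
(z(1 + 1) + m)² = (1 + 42)² = 43² = 1849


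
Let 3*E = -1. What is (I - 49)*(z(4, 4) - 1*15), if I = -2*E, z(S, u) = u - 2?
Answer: 1885/3 ≈ 628.33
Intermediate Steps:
z(S, u) = -2 + u
E = -⅓ (E = (⅓)*(-1) = -⅓ ≈ -0.33333)
I = ⅔ (I = -2*(-⅓) = ⅔ ≈ 0.66667)
(I - 49)*(z(4, 4) - 1*15) = (⅔ - 49)*((-2 + 4) - 1*15) = -145*(2 - 15)/3 = -145/3*(-13) = 1885/3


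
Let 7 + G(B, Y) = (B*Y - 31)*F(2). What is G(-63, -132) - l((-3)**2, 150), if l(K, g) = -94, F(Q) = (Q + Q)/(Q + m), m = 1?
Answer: 33401/3 ≈ 11134.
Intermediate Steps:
F(Q) = 2*Q/(1 + Q) (F(Q) = (Q + Q)/(Q + 1) = (2*Q)/(1 + Q) = 2*Q/(1 + Q))
G(B, Y) = -145/3 + 4*B*Y/3 (G(B, Y) = -7 + (B*Y - 31)*(2*2/(1 + 2)) = -7 + (-31 + B*Y)*(2*2/3) = -7 + (-31 + B*Y)*(2*2*(1/3)) = -7 + (-31 + B*Y)*(4/3) = -7 + (-124/3 + 4*B*Y/3) = -145/3 + 4*B*Y/3)
G(-63, -132) - l((-3)**2, 150) = (-145/3 + (4/3)*(-63)*(-132)) - 1*(-94) = (-145/3 + 11088) + 94 = 33119/3 + 94 = 33401/3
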